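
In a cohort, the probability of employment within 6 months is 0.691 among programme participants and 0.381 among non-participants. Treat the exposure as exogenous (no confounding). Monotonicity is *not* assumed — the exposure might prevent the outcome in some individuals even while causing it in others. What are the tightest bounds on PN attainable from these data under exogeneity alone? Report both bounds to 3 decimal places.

0.449 ≤ PN ≤ 0.896

Let p₁ = 0.691, p₀ = 0.381.
Under exogeneity alone the bounds on PN are max{0,(p₁−p₀)/p₁} ≤ PN ≤ min{1,(1−p₀)/p₁}.
  lower = (p₁ − p₀)/p₁ = 0.31 / 0.691 ≈ 0.4486
  upper = min{1, (1 − p₀)/p₁} = 0.619 / 0.691 ≈ 0.8958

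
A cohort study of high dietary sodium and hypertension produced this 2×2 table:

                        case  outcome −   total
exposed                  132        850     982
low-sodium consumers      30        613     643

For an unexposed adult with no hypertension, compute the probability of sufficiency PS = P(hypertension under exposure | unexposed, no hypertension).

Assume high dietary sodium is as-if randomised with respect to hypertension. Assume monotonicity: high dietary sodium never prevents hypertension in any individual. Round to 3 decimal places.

PS ≈ 0.092

p₁ = P(outcome | exposed) = 132/982 = 0.13442
p₀ = P(outcome | unexposed) = 30/643 = 0.046656
Under exogeneity and monotonicity, PS = (p₁ − p₀) / (1 − p₀).
PS = (0.13442 − 0.046656) / (1 − 0.046656) = 0.087763 / 0.95334 ≈ 0.0921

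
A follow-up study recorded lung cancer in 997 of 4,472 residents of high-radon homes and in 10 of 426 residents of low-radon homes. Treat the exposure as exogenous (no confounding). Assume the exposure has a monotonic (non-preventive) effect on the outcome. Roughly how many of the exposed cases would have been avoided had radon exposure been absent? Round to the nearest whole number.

p₁ = P(outcome | exposed) = 997/4472 = 0.22294
p₀ = P(outcome | unexposed) = 10/426 = 0.023474
PN = (p₁ − p₀)/p₁ = (0.22294 − 0.023474) / 0.22294 ≈ 0.89471.
Attributable cases ≈ PN × (exposed cases) = 0.89471 × 997 ≈ 892.02.

about 892 cases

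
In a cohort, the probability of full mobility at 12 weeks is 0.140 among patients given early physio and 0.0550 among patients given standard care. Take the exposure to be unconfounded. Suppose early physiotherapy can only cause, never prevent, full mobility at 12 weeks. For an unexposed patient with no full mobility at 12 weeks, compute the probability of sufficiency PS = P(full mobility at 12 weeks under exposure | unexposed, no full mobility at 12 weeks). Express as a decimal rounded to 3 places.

Let p₁ = 0.14, p₀ = 0.055.
Under exogeneity and monotonicity, PS = (p₁ − p₀) / (1 − p₀).
PS = (0.14 − 0.055) / (1 − 0.055) = 0.085 / 0.945 ≈ 0.0899

PS ≈ 0.090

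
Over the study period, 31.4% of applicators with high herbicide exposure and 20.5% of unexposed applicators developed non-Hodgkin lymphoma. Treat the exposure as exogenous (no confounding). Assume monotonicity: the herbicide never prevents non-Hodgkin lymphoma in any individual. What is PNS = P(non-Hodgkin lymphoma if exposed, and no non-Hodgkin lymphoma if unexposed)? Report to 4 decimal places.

PNS ≈ 0.1090

p₁ = 0.314, p₀ = 0.205.
Under exogeneity and monotonicity, PNS = p₁ − p₀.
PNS = 0.314 − 0.205 = 0.109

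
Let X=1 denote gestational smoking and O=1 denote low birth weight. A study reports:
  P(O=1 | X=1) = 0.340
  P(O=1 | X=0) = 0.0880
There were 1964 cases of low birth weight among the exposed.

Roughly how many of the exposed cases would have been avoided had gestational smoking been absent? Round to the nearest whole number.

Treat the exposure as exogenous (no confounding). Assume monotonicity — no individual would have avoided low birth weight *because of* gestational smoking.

Let p₁ = 0.34, p₀ = 0.088.
PN = (p₁ − p₀)/p₁ = (0.34 − 0.088) / 0.34 ≈ 0.74118.
Attributable cases ≈ PN × (exposed cases) = 0.74118 × 1964 ≈ 1455.67.

about 1456 cases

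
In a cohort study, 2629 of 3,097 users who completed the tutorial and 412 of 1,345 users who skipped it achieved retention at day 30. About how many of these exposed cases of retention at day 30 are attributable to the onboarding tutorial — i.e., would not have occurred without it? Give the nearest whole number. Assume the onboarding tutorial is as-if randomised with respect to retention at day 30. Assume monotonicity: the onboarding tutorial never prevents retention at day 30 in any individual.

about 1680 cases

p₁ = P(outcome | exposed) = 2629/3097 = 0.84889
p₀ = P(outcome | unexposed) = 412/1345 = 0.30632
PN = (p₁ − p₀)/p₁ = (0.84889 − 0.30632) / 0.84889 ≈ 0.63915.
Attributable cases ≈ PN × (exposed cases) = 0.63915 × 2629 ≈ 1680.33.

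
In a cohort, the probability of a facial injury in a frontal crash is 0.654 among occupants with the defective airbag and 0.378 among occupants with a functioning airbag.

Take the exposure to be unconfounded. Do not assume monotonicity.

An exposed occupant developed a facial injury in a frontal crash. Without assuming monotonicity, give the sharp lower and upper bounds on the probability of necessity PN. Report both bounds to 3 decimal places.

Let p₁ = 0.654, p₀ = 0.378.
Under exogeneity alone the bounds on PN are max{0,(p₁−p₀)/p₁} ≤ PN ≤ min{1,(1−p₀)/p₁}.
  lower = (p₁ − p₀)/p₁ = 0.276 / 0.654 ≈ 0.4220
  upper = min{1, (1 − p₀)/p₁} = 0.622 / 0.654 ≈ 0.9511

0.422 ≤ PN ≤ 0.951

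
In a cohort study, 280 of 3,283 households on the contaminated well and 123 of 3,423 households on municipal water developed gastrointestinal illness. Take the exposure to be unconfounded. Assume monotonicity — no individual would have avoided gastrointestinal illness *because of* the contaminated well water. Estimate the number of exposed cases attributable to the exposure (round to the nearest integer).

about 162 cases

p₁ = P(outcome | exposed) = 280/3283 = 0.085288
p₀ = P(outcome | unexposed) = 123/3423 = 0.035933
PN = (p₁ − p₀)/p₁ = (0.085288 − 0.035933) / 0.085288 ≈ 0.57868.
Attributable cases ≈ PN × (exposed cases) = 0.57868 × 280 ≈ 162.03.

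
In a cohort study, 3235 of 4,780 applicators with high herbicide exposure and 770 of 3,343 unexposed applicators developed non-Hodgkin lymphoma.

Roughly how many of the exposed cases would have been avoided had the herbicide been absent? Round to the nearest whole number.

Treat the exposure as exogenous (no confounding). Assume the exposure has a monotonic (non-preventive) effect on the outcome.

about 2134 cases

p₁ = P(outcome | exposed) = 3235/4780 = 0.67678
p₀ = P(outcome | unexposed) = 770/3343 = 0.23033
PN = (p₁ − p₀)/p₁ = (0.67678 − 0.23033) / 0.67678 ≈ 0.65966.
Attributable cases ≈ PN × (exposed cases) = 0.65966 × 3235 ≈ 2134.01.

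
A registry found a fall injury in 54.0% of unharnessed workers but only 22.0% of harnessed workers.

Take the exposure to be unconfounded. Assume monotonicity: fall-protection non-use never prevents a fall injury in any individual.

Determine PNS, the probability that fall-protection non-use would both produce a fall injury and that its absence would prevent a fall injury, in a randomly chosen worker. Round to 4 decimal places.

p₁ = 0.54, p₀ = 0.22.
Under exogeneity and monotonicity, PNS = p₁ − p₀.
PNS = 0.54 − 0.22 = 0.32

PNS ≈ 0.3200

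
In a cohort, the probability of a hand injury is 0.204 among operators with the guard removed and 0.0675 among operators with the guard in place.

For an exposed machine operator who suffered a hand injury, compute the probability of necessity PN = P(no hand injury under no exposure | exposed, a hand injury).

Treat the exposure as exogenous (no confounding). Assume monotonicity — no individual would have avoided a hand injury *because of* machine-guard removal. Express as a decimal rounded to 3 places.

Let p₁ = 0.204, p₀ = 0.0675.
Under exogeneity and monotonicity, PN = (p₁ − p₀) / p₁.
PN = (0.204 − 0.0675) / 0.204 = 0.1365 / 0.204 ≈ 0.6691

PN ≈ 0.669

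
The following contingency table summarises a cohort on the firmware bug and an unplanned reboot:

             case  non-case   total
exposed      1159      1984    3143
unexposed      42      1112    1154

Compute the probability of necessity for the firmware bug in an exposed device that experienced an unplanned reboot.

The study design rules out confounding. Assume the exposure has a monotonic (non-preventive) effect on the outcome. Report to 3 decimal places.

PN ≈ 0.901

p₁ = P(outcome | exposed) = 1159/3143 = 0.36876
p₀ = P(outcome | unexposed) = 42/1154 = 0.036395
Under exogeneity and monotonicity, PN = (p₁ − p₀)/p₁.
PN = (0.36876 − 0.036395) / 0.36876 ≈ 0.9013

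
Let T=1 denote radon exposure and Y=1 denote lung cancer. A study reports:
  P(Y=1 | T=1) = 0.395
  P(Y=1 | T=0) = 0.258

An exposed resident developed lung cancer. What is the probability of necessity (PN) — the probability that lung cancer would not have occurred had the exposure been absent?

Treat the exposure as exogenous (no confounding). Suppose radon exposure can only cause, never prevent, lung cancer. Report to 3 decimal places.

PN ≈ 0.347

Let p₁ = 0.395, p₀ = 0.258.
Under exogeneity and monotonicity, PN = (p₁ − p₀) / p₁.
PN = (0.395 − 0.258) / 0.395 = 0.137 / 0.395 ≈ 0.3468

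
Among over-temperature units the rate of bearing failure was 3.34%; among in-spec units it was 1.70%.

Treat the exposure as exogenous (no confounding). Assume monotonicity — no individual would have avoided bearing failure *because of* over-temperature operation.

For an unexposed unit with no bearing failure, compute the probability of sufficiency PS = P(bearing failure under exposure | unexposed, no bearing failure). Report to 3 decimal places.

p₁ = 0.0334, p₀ = 0.017.
Under exogeneity and monotonicity, PS = (p₁ − p₀) / (1 − p₀).
PS = (0.0334 − 0.017) / (1 − 0.017) = 0.0164 / 0.983 ≈ 0.0167

PS ≈ 0.017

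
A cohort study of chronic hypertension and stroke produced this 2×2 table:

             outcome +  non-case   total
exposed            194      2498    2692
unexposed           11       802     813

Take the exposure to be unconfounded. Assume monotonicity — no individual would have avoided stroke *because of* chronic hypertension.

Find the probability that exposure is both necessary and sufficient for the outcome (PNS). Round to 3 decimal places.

PNS ≈ 0.059

p₁ = P(outcome | exposed) = 194/2692 = 0.072065
p₀ = P(outcome | unexposed) = 11/813 = 0.01353
Under exogeneity and monotonicity, PNS = p₁ − p₀.
PNS = 0.072065 − 0.01353 = 0.058535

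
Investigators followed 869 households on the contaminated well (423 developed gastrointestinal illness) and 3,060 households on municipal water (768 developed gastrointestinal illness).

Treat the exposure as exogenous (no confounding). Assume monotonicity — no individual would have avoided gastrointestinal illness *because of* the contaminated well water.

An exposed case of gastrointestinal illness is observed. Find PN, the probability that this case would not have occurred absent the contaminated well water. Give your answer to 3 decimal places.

p₁ = P(outcome | exposed) = 423/869 = 0.48677
p₀ = P(outcome | unexposed) = 768/3060 = 0.25098
Under exogeneity and monotonicity, PN = (p₁ − p₀) / p₁.
PN = (0.48677 − 0.25098) / 0.48677 = 0.23579 / 0.48677 ≈ 0.4844

PN ≈ 0.484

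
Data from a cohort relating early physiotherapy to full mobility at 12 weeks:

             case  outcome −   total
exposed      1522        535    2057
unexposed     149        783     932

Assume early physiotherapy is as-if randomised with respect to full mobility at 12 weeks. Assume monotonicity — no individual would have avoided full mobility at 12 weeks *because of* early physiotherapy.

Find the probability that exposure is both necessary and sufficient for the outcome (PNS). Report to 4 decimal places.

p₁ = P(outcome | exposed) = 1522/2057 = 0.73991
p₀ = P(outcome | unexposed) = 149/932 = 0.15987
Under exogeneity and monotonicity, PNS = p₁ − p₀.
PNS = 0.73991 − 0.15987 = 0.58004

PNS ≈ 0.5800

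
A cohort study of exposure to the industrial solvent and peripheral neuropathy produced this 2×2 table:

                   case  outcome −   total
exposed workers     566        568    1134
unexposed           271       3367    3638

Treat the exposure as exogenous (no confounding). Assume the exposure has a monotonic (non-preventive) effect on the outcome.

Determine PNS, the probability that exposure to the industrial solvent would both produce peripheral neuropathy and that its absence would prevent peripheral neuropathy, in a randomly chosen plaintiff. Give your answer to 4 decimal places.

PNS ≈ 0.4246

p₁ = P(outcome | exposed) = 566/1134 = 0.49912
p₀ = P(outcome | unexposed) = 271/3638 = 0.074491
Under exogeneity and monotonicity, PNS = p₁ − p₀.
PNS = 0.49912 − 0.074491 = 0.42463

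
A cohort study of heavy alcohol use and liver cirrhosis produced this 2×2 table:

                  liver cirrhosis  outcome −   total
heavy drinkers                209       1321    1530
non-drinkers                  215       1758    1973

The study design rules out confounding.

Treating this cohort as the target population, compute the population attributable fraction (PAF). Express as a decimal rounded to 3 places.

PAF ≈ 0.100

p₁ = P(outcome | exposed) = 209/1530 = 0.1366
p₀ = P(outcome | unexposed) = 215/1973 = 0.10897
Exposure prevalence π = 1530/3503 = 0.43677; overall risk P(Y=1) = 0.12104.
Under exogeneity, PAF = [P(Y=1) − p₀]/P(Y=1).
PAF = (0.12104 − 0.10897) / 0.12104 ≈ 0.0997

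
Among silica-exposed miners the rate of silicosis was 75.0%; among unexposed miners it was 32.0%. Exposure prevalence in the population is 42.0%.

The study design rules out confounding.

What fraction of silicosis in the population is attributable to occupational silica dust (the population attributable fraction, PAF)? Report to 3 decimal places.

PAF ≈ 0.361

p₁ = 0.75, p₀ = 0.32.
Overall risk P(Y=1) = π·p₁ + (1−π)·p₀ = 0.42×0.75 + 0.58×0.32 = 0.5006.
Under exogeneity, PAF = [P(Y=1) − p₀] / P(Y=1).
PAF = (0.5006 − 0.32) / 0.5006 ≈ 0.3608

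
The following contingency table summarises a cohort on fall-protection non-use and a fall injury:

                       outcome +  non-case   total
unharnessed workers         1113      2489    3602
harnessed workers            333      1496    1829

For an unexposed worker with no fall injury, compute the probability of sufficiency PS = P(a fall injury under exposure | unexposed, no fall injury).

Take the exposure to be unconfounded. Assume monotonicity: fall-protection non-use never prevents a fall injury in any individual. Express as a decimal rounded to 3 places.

p₁ = P(outcome | exposed) = 1113/3602 = 0.309
p₀ = P(outcome | unexposed) = 333/1829 = 0.18207
Under exogeneity and monotonicity, PS = (p₁ − p₀) / (1 − p₀).
PS = (0.309 − 0.18207) / (1 − 0.18207) = 0.12693 / 0.81793 ≈ 0.1552

PS ≈ 0.155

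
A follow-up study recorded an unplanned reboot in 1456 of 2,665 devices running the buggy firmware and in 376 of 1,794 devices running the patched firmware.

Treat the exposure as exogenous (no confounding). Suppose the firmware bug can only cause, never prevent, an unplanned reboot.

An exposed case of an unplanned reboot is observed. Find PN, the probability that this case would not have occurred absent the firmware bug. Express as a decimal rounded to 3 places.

PN ≈ 0.616

p₁ = P(outcome | exposed) = 1456/2665 = 0.54634
p₀ = P(outcome | unexposed) = 376/1794 = 0.20959
Under exogeneity and monotonicity, PN = (p₁ − p₀) / p₁.
PN = (0.54634 − 0.20959) / 0.54634 = 0.33675 / 0.54634 ≈ 0.6164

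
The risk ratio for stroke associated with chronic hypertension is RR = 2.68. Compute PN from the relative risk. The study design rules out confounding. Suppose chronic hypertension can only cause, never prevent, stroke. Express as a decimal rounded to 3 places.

Under exogeneity and monotonicity, PN = (RR − 1) / RR = 1 − 1/RR.
PN = (2.68 − 1) / 2.68 = 1.68 / 2.68 ≈ 0.6269

PN ≈ 0.627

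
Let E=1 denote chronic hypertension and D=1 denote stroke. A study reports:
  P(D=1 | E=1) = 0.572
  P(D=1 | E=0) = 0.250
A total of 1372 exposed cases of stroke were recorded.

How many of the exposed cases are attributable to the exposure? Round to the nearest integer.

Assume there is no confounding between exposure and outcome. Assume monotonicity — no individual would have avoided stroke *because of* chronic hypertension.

about 772 cases

Let p₁ = 0.572, p₀ = 0.25.
PN = (p₁ − p₀)/p₁ = (0.572 − 0.25) / 0.572 ≈ 0.56294.
Attributable cases ≈ PN × (exposed cases) = 0.56294 × 1372 ≈ 772.35.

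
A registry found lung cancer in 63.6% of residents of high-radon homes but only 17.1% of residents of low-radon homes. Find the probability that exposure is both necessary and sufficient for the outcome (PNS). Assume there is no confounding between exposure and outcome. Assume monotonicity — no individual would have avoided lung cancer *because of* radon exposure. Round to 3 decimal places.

p₁ = 0.636, p₀ = 0.171.
Under exogeneity and monotonicity, PNS = p₁ − p₀.
PNS = 0.636 − 0.171 = 0.465

PNS ≈ 0.465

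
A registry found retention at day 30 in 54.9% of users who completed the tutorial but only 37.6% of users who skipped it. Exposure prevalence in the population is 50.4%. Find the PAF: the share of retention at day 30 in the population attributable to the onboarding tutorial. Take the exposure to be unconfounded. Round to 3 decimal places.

p₁ = 0.549, p₀ = 0.376.
Overall risk P(Y=1) = π·p₁ + (1−π)·p₀ = 0.504×0.549 + 0.496×0.376 = 0.46319.
Under exogeneity, PAF = [P(Y=1) − p₀] / P(Y=1).
PAF = (0.46319 − 0.376) / 0.46319 ≈ 0.1882

PAF ≈ 0.188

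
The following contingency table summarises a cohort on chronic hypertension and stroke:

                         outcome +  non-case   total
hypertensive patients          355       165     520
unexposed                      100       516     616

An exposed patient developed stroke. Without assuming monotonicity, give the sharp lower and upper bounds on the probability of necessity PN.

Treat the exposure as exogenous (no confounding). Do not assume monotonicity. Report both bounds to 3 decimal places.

p₁ = P(outcome | exposed) = 355/520 = 0.68269
p₀ = P(outcome | unexposed) = 100/616 = 0.16234
Under exogeneity alone the bounds on PN are max{0,(p₁−p₀)/p₁} ≤ PN ≤ min{1,(1−p₀)/p₁}.
  lower = (p₁ − p₀)/p₁ = 0.52035 / 0.68269 ≈ 0.7622
  upper = min{1, (1 − p₀)/p₁} = 0.83766 / 0.68269 ≈ 1.2270 → capped at 1

0.762 ≤ PN ≤ 1.000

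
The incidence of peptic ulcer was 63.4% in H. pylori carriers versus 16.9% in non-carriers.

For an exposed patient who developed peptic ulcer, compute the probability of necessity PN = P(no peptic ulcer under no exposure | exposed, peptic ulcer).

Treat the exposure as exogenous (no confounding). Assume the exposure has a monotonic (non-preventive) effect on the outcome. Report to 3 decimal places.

PN ≈ 0.733

p₁ = 0.634, p₀ = 0.169.
Under exogeneity and monotonicity, PN = (p₁ − p₀) / p₁.
PN = (0.634 − 0.169) / 0.634 = 0.465 / 0.634 ≈ 0.7334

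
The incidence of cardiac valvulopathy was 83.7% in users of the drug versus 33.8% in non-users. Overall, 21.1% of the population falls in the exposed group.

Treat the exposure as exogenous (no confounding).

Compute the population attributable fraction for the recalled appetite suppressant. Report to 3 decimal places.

PAF ≈ 0.238

p₁ = 0.837, p₀ = 0.338.
Overall risk P(Y=1) = π·p₁ + (1−π)·p₀ = 0.211×0.837 + 0.789×0.338 = 0.44329.
Under exogeneity, PAF = [P(Y=1) − p₀] / P(Y=1).
PAF = (0.44329 − 0.338) / 0.44329 ≈ 0.2375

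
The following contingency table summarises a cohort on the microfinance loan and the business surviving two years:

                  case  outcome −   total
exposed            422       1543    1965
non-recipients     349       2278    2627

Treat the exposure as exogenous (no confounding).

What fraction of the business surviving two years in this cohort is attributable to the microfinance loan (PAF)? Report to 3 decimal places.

PAF ≈ 0.209

p₁ = P(outcome | exposed) = 422/1965 = 0.21476
p₀ = P(outcome | unexposed) = 349/2627 = 0.13285
Exposure prevalence π = 1965/4592 = 0.42792; overall risk P(Y=1) = 0.1679.
Under exogeneity, PAF = [P(Y=1) − p₀]/P(Y=1).
PAF = (0.1679 − 0.13285) / 0.1679 ≈ 0.2088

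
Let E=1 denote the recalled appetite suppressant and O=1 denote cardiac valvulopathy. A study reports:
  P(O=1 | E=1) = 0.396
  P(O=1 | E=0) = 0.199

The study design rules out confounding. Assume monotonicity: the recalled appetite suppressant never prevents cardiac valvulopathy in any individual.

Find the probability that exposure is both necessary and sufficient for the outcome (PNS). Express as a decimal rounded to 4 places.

PNS ≈ 0.1970

Let p₁ = 0.396, p₀ = 0.199.
Under exogeneity and monotonicity, PNS = p₁ − p₀.
PNS = 0.396 − 0.199 = 0.197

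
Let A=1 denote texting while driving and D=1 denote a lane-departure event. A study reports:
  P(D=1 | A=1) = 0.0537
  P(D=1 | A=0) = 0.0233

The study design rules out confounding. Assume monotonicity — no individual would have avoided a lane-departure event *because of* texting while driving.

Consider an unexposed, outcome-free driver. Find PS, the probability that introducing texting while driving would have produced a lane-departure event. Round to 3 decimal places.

Let p₁ = 0.0537, p₀ = 0.0233.
Under exogeneity and monotonicity, PS = (p₁ − p₀) / (1 − p₀).
PS = (0.0537 − 0.0233) / (1 − 0.0233) = 0.0304 / 0.9767 ≈ 0.0311

PS ≈ 0.031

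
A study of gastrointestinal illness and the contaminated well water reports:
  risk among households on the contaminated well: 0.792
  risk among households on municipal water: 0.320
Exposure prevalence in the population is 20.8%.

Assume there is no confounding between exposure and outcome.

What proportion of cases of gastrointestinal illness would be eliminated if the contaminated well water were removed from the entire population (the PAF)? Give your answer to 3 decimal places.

Let p₁ = 0.792, p₀ = 0.32.
Overall risk P(Y=1) = π·p₁ + (1−π)·p₀ = 0.208×0.792 + 0.792×0.32 = 0.41818.
Under exogeneity, PAF = [P(Y=1) − p₀] / P(Y=1).
PAF = (0.41818 − 0.32) / 0.41818 ≈ 0.2348

PAF ≈ 0.235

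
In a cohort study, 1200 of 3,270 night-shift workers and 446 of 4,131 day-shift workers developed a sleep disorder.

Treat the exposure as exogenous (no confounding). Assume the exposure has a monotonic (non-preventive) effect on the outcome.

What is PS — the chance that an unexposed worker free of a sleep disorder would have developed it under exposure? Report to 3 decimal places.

PS ≈ 0.290

p₁ = P(outcome | exposed) = 1200/3270 = 0.36697
p₀ = P(outcome | unexposed) = 446/4131 = 0.10796
Under exogeneity and monotonicity, PS = (p₁ − p₀) / (1 − p₀).
PS = (0.36697 − 0.10796) / (1 − 0.10796) = 0.25901 / 0.89204 ≈ 0.2904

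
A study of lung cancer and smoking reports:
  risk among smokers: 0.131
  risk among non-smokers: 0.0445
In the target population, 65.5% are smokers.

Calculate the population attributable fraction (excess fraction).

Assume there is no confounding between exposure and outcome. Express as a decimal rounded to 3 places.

Let p₁ = 0.131, p₀ = 0.0445.
Overall risk P(Y=1) = π·p₁ + (1−π)·p₀ = 0.655×0.131 + 0.345×0.0445 = 0.10116.
Under exogeneity, PAF = [P(Y=1) − p₀] / P(Y=1).
PAF = (0.10116 − 0.0445) / 0.10116 ≈ 0.5601

PAF ≈ 0.560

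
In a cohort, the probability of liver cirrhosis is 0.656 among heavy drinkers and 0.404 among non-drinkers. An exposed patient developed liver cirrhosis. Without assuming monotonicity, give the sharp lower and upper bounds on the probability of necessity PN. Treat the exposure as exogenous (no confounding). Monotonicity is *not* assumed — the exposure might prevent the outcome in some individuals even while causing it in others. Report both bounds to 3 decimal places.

Let p₁ = 0.656, p₀ = 0.404.
Under exogeneity alone the bounds on PN are max{0,(p₁−p₀)/p₁} ≤ PN ≤ min{1,(1−p₀)/p₁}.
  lower = (p₁ − p₀)/p₁ = 0.252 / 0.656 ≈ 0.3841
  upper = min{1, (1 − p₀)/p₁} = 0.596 / 0.656 ≈ 0.9085

0.384 ≤ PN ≤ 0.909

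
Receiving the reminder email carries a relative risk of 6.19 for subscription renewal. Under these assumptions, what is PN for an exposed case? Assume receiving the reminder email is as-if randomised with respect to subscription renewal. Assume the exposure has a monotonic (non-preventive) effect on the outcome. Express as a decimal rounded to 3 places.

Under exogeneity and monotonicity, PN = (RR − 1) / RR = 1 − 1/RR.
PN = (6.19 − 1) / 6.19 = 5.19 / 6.19 ≈ 0.8384

PN ≈ 0.838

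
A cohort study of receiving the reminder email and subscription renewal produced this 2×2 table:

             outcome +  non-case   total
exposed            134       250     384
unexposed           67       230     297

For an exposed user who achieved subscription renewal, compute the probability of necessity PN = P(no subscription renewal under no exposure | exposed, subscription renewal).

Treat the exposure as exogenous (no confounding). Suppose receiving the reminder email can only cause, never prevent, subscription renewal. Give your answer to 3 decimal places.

p₁ = P(outcome | exposed) = 134/384 = 0.34896
p₀ = P(outcome | unexposed) = 67/297 = 0.22559
Under exogeneity and monotonicity, PN = (p₁ − p₀) / p₁.
PN = (0.34896 − 0.22559) / 0.34896 = 0.12337 / 0.34896 ≈ 0.3535

PN ≈ 0.354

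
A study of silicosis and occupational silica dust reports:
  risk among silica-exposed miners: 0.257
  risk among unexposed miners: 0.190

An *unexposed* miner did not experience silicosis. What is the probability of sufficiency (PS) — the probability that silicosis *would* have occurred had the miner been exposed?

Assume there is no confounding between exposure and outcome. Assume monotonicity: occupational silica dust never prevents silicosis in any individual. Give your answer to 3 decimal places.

PS ≈ 0.083

Let p₁ = 0.257, p₀ = 0.19.
Under exogeneity and monotonicity, PS = (p₁ − p₀) / (1 − p₀).
PS = (0.257 − 0.19) / (1 − 0.19) = 0.067 / 0.81 ≈ 0.0827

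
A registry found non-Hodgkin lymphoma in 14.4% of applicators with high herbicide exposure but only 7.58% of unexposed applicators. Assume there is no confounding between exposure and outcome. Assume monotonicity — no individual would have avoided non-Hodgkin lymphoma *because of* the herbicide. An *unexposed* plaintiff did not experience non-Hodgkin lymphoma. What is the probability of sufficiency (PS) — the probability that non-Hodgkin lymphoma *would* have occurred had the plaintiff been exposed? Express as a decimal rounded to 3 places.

p₁ = 0.144, p₀ = 0.0758.
Under exogeneity and monotonicity, PS = (p₁ − p₀) / (1 − p₀).
PS = (0.144 − 0.0758) / (1 − 0.0758) = 0.0682 / 0.9242 ≈ 0.0738

PS ≈ 0.074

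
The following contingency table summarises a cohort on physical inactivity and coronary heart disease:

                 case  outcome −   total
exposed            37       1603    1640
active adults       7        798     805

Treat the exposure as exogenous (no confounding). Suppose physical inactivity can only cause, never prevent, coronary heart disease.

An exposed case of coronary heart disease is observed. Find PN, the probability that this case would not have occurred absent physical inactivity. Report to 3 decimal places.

p₁ = P(outcome | exposed) = 37/1640 = 0.022561
p₀ = P(outcome | unexposed) = 7/805 = 0.0086957
Under exogeneity and monotonicity, PN = (p₁ − p₀)/p₁.
PN = (0.022561 − 0.0086957) / 0.022561 ≈ 0.6146

PN ≈ 0.615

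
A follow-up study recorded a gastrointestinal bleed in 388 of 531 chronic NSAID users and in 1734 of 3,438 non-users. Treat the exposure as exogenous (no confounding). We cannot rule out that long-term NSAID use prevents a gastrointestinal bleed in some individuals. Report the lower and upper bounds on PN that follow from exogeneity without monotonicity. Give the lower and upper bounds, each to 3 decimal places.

0.310 ≤ PN ≤ 0.678

p₁ = P(outcome | exposed) = 388/531 = 0.7307
p₀ = P(outcome | unexposed) = 1734/3438 = 0.50436
Under exogeneity alone the bounds on PN are max{0,(p₁−p₀)/p₁} ≤ PN ≤ min{1,(1−p₀)/p₁}.
  lower = (p₁ − p₀)/p₁ = 0.22633 / 0.7307 ≈ 0.3098
  upper = min{1, (1 − p₀)/p₁} = 0.49564 / 0.7307 ≈ 0.6783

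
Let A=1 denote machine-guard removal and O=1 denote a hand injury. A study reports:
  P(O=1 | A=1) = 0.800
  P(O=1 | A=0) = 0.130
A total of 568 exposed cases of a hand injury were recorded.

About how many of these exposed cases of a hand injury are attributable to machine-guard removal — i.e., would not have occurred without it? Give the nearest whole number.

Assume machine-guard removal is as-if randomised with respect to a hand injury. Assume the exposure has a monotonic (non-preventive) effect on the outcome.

Let p₁ = 0.8, p₀ = 0.13.
PN = (p₁ − p₀)/p₁ = (0.8 − 0.13) / 0.8 ≈ 0.83750.
Attributable cases ≈ PN × (exposed cases) = 0.83750 × 568 ≈ 475.70.

about 476 cases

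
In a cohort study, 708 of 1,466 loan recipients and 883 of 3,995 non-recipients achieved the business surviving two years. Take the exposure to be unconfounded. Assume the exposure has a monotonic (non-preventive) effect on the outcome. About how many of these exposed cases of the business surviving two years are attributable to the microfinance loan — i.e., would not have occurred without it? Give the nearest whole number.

p₁ = P(outcome | exposed) = 708/1466 = 0.48295
p₀ = P(outcome | unexposed) = 883/3995 = 0.22103
PN = (p₁ − p₀)/p₁ = (0.48295 − 0.22103) / 0.48295 ≈ 0.54234.
Attributable cases ≈ PN × (exposed cases) = 0.54234 × 708 ≈ 383.98.

about 384 cases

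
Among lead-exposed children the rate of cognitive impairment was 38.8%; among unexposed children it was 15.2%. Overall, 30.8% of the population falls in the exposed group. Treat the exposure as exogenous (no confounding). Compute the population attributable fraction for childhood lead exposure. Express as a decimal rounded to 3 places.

PAF ≈ 0.324

p₁ = 0.388, p₀ = 0.152.
Overall risk P(Y=1) = π·p₁ + (1−π)·p₀ = 0.308×0.388 + 0.692×0.152 = 0.22469.
Under exogeneity, PAF = [P(Y=1) − p₀] / P(Y=1).
PAF = (0.22469 − 0.152) / 0.22469 ≈ 0.3235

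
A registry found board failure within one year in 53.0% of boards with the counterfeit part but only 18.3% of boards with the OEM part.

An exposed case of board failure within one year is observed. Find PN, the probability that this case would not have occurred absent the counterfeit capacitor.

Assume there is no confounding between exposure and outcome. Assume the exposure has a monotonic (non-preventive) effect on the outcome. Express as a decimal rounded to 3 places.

p₁ = 0.53, p₀ = 0.183.
Under exogeneity and monotonicity, PN = (p₁ − p₀) / p₁.
PN = (0.53 − 0.183) / 0.53 = 0.347 / 0.53 ≈ 0.6547

PN ≈ 0.655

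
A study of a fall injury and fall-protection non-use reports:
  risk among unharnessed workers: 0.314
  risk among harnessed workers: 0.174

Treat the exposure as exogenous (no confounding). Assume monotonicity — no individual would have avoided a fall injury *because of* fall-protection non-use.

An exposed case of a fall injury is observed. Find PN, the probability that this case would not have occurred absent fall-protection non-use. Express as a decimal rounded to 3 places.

PN ≈ 0.446

Let p₁ = 0.314, p₀ = 0.174.
Under exogeneity and monotonicity, PN = (p₁ − p₀) / p₁.
PN = (0.314 − 0.174) / 0.314 = 0.14 / 0.314 ≈ 0.4459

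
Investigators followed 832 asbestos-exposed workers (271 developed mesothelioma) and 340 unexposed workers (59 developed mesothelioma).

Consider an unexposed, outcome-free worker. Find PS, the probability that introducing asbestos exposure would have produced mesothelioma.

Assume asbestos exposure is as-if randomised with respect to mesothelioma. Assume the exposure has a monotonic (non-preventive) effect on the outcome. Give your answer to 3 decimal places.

p₁ = P(outcome | exposed) = 271/832 = 0.32572
p₀ = P(outcome | unexposed) = 59/340 = 0.17353
Under exogeneity and monotonicity, PS = (p₁ − p₀) / (1 − p₀).
PS = (0.32572 − 0.17353) / (1 − 0.17353) = 0.15219 / 0.82647 ≈ 0.1841

PS ≈ 0.184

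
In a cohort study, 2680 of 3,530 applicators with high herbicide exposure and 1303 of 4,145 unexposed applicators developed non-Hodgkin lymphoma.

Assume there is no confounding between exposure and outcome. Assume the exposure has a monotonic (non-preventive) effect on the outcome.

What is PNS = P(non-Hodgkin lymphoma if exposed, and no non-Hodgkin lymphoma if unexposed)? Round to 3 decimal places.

p₁ = P(outcome | exposed) = 2680/3530 = 0.75921
p₀ = P(outcome | unexposed) = 1303/4145 = 0.31435
Under exogeneity and monotonicity, PNS = p₁ − p₀.
PNS = 0.75921 − 0.31435 = 0.44485

PNS ≈ 0.445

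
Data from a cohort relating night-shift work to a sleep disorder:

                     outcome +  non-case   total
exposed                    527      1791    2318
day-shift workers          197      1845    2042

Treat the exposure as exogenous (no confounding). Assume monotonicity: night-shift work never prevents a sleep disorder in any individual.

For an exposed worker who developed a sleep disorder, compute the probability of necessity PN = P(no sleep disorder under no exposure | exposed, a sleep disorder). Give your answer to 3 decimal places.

PN ≈ 0.576

p₁ = P(outcome | exposed) = 527/2318 = 0.22735
p₀ = P(outcome | unexposed) = 197/2042 = 0.096474
Under exogeneity and monotonicity, PN = (p₁ − p₀) / p₁.
PN = (0.22735 − 0.096474) / 0.22735 = 0.13088 / 0.22735 ≈ 0.5757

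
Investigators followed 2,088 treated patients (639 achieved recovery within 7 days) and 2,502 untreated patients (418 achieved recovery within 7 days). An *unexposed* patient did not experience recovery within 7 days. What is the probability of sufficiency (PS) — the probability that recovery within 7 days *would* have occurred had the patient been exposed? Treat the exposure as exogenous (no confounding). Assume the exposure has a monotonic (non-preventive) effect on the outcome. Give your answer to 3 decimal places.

PS ≈ 0.167

p₁ = P(outcome | exposed) = 639/2088 = 0.30603
p₀ = P(outcome | unexposed) = 418/2502 = 0.16707
Under exogeneity and monotonicity, PS = (p₁ − p₀) / (1 − p₀).
PS = (0.30603 − 0.16707) / (1 − 0.16707) = 0.13897 / 0.83293 ≈ 0.1668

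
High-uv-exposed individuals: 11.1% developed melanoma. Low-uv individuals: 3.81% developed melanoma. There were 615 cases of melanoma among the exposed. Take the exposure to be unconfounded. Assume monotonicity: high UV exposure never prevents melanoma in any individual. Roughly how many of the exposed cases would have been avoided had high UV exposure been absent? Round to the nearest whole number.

about 404 cases

p₁ = 0.111, p₀ = 0.0381.
PN = (p₁ − p₀)/p₁ = (0.111 − 0.0381) / 0.111 ≈ 0.65676.
Attributable cases ≈ PN × (exposed cases) = 0.65676 × 615 ≈ 403.91.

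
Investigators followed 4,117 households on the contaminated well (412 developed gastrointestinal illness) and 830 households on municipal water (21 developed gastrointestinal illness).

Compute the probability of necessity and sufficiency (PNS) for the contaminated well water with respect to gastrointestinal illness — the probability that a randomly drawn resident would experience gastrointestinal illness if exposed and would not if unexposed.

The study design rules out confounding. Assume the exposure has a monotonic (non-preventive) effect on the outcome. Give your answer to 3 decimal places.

PNS ≈ 0.075

p₁ = P(outcome | exposed) = 412/4117 = 0.10007
p₀ = P(outcome | unexposed) = 21/830 = 0.025301
Under exogeneity and monotonicity, PNS = p₁ − p₀.
PNS = 0.10007 − 0.025301 = 0.074772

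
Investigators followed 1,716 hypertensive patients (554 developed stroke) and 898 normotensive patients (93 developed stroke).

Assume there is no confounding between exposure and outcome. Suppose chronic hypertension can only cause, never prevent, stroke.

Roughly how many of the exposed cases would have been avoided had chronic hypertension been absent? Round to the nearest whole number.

about 376 cases

p₁ = P(outcome | exposed) = 554/1716 = 0.32284
p₀ = P(outcome | unexposed) = 93/898 = 0.10356
PN = (p₁ − p₀)/p₁ = (0.32284 − 0.10356) / 0.32284 ≈ 0.67921.
Attributable cases ≈ PN × (exposed cases) = 0.67921 × 554 ≈ 376.29.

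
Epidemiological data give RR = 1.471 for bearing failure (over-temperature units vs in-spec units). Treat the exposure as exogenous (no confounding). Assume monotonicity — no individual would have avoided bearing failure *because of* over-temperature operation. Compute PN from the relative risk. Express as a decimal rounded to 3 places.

Under exogeneity and monotonicity, PN = (RR − 1) / RR = 1 − 1/RR.
PN = (1.471 − 1) / 1.471 = 0.471 / 1.471 ≈ 0.3202

PN ≈ 0.320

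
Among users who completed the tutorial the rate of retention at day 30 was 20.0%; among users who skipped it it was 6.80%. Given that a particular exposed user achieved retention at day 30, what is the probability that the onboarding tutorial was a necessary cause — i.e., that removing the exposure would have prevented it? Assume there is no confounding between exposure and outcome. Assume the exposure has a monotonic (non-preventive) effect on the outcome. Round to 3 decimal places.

PN ≈ 0.660

p₁ = 0.2, p₀ = 0.068.
Under exogeneity and monotonicity, PN = (p₁ − p₀) / p₁.
PN = (0.2 − 0.068) / 0.2 = 0.132 / 0.2 ≈ 0.6600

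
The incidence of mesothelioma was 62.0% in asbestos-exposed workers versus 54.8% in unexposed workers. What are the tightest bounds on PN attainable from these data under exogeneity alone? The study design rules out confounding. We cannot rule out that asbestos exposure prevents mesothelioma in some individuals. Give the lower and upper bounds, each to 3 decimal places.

p₁ = 0.62, p₀ = 0.548.
Under exogeneity alone the bounds on PN are max{0,(p₁−p₀)/p₁} ≤ PN ≤ min{1,(1−p₀)/p₁}.
  lower = (p₁ − p₀)/p₁ = 0.072 / 0.62 ≈ 0.1161
  upper = min{1, (1 − p₀)/p₁} = 0.452 / 0.62 ≈ 0.7290

0.116 ≤ PN ≤ 0.729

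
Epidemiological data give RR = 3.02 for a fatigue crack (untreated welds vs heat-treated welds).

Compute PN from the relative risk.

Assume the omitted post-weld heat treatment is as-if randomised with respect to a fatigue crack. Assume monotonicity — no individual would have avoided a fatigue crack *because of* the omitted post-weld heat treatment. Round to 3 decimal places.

PN ≈ 0.669

Under exogeneity and monotonicity, PN = (RR − 1) / RR = 1 − 1/RR.
PN = (3.02 − 1) / 3.02 = 2.02 / 3.02 ≈ 0.6689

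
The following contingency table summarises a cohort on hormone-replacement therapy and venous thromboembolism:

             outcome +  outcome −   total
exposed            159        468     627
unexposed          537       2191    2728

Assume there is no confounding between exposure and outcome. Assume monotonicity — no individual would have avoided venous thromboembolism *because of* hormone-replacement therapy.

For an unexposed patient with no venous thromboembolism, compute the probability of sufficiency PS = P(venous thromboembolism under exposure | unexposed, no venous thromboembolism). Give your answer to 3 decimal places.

p₁ = P(outcome | exposed) = 159/627 = 0.25359
p₀ = P(outcome | unexposed) = 537/2728 = 0.19685
Under exogeneity and monotonicity, PS = (p₁ − p₀)/(1 − p₀).
PS = (0.25359 − 0.19685) / 0.80315 ≈ 0.0706

PS ≈ 0.071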